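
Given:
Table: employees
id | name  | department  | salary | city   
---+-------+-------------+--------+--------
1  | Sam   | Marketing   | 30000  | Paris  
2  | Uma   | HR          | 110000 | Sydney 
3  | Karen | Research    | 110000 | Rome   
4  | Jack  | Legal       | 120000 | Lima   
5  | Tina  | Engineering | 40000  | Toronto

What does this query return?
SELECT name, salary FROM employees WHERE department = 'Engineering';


Filtering: department = 'Engineering'
Matching rows: 1

1 rows:
Tina, 40000


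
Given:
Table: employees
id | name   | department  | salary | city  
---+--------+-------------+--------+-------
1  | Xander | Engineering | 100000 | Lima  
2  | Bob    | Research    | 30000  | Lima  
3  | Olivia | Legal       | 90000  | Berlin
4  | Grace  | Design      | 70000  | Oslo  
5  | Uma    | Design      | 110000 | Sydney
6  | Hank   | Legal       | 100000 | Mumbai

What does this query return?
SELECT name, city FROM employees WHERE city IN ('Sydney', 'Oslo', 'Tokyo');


Filtering: city IN ('Sydney', 'Oslo', 'Tokyo')
Matching: 2 rows

2 rows:
Grace, Oslo
Uma, Sydney


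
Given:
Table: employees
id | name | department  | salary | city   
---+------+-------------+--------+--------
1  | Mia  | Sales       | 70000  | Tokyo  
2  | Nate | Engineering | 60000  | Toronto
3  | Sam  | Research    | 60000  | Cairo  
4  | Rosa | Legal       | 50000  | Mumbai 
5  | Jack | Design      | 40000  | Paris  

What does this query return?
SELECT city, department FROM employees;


Projecting columns: city, department

5 rows:
Tokyo, Sales
Toronto, Engineering
Cairo, Research
Mumbai, Legal
Paris, Design


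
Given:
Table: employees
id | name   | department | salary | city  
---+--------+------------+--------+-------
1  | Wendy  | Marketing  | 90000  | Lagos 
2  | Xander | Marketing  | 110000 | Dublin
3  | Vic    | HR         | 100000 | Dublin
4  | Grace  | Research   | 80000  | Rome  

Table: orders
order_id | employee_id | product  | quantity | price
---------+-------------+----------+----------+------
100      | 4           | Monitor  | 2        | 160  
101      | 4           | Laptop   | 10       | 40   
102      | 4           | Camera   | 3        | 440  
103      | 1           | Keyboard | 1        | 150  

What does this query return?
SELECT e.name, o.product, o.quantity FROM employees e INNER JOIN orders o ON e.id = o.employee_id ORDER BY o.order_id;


Joining employees.id = orders.employee_id:
  employee Grace (id=4) -> order Monitor
  employee Grace (id=4) -> order Laptop
  employee Grace (id=4) -> order Camera
  employee Wendy (id=1) -> order Keyboard


4 rows:
Grace, Monitor, 2
Grace, Laptop, 10
Grace, Camera, 3
Wendy, Keyboard, 1


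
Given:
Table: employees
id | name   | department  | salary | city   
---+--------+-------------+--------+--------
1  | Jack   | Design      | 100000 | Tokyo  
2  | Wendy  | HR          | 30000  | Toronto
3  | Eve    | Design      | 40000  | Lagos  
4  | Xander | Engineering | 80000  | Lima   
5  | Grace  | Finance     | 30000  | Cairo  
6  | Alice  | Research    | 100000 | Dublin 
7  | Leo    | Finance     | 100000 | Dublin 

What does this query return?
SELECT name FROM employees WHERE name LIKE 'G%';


LIKE 'G%' matches names starting with 'G'
Matching: 1

1 rows:
Grace


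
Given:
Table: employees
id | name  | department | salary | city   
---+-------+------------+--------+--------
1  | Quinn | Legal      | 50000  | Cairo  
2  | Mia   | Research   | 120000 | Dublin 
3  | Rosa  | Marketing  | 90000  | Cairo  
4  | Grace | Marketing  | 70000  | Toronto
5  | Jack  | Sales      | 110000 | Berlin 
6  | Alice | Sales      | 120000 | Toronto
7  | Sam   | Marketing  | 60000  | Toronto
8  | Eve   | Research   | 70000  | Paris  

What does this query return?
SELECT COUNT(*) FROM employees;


COUNT(*) counts all rows

8


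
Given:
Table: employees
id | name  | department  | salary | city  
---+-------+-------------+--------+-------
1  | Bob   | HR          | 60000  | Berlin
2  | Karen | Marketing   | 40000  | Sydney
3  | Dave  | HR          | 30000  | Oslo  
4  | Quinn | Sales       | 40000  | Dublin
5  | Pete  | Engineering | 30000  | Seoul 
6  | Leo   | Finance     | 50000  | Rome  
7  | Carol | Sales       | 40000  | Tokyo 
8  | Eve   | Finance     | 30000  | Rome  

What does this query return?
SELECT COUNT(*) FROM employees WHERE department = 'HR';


Counting rows where department = 'HR'
  Bob -> MATCH
  Dave -> MATCH


2


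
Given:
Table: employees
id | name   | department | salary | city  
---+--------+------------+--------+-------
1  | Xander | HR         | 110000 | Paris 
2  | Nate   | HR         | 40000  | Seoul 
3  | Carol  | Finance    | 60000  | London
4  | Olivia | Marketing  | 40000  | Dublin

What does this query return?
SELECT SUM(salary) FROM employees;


SUM(salary) = 110000 + 40000 + 60000 + 40000 = 250000

250000


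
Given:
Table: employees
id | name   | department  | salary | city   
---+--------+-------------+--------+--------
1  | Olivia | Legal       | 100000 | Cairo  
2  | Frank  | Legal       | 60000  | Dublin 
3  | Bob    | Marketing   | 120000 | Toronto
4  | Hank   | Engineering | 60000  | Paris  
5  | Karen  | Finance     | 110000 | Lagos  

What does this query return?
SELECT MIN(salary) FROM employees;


Salaries: 100000, 60000, 120000, 60000, 110000
MIN = 60000

60000


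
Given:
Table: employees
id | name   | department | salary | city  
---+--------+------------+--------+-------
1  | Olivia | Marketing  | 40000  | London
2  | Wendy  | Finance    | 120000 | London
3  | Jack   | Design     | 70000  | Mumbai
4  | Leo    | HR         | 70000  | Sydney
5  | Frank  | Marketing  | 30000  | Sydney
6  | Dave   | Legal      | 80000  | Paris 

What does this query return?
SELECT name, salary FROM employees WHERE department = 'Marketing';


Filtering: department = 'Marketing'
Matching rows: 2

2 rows:
Olivia, 40000
Frank, 30000


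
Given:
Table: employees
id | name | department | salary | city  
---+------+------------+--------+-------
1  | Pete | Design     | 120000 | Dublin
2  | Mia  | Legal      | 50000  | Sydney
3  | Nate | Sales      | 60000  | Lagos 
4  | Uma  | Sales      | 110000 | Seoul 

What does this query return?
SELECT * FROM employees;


SELECT * returns all 4 rows with all columns

4 rows:
1, Pete, Design, 120000, Dublin
2, Mia, Legal, 50000, Sydney
3, Nate, Sales, 60000, Lagos
4, Uma, Sales, 110000, Seoul


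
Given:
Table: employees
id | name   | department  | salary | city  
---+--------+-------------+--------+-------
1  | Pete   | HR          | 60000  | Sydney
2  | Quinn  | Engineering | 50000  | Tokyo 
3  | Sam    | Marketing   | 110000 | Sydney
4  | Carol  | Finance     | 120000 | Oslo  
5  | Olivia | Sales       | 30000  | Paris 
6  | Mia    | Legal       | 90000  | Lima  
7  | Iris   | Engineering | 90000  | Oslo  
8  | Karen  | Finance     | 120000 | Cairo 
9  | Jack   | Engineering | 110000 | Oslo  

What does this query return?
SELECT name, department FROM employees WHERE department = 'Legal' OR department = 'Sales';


Filtering: department = 'Legal' OR 'Sales'
Matching: 2 rows

2 rows:
Olivia, Sales
Mia, Legal


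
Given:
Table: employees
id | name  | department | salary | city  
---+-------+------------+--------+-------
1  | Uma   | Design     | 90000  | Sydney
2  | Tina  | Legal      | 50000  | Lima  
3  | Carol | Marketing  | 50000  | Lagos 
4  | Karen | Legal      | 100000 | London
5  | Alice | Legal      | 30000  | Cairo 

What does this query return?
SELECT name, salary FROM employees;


Projecting columns: name, salary

5 rows:
Uma, 90000
Tina, 50000
Carol, 50000
Karen, 100000
Alice, 30000


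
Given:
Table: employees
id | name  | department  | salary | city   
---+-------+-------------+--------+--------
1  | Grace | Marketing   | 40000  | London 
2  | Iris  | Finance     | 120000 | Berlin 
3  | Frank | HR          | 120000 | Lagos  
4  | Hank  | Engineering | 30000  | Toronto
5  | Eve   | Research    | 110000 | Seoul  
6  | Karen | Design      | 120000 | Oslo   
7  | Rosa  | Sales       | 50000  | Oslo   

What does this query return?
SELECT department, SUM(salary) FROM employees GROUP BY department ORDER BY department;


Summing salary within each department:
  Design: 120000 = 120000
  Engineering: 30000 = 30000
  Finance: 120000 = 120000
  HR: 120000 = 120000
  Marketing: 40000 = 40000
  Research: 110000 = 110000
  Sales: 50000 = 50000


7 groups:
Design, 120000
Engineering, 30000
Finance, 120000
HR, 120000
Marketing, 40000
Research, 110000
Sales, 50000


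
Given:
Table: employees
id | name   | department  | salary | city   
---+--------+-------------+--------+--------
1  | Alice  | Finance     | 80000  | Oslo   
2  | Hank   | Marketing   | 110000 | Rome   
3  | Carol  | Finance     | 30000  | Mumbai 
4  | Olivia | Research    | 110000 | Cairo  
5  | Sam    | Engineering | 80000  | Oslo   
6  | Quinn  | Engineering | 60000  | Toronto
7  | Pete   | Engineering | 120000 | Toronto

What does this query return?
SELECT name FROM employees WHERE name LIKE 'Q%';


LIKE 'Q%' matches names starting with 'Q'
Matching: 1

1 rows:
Quinn


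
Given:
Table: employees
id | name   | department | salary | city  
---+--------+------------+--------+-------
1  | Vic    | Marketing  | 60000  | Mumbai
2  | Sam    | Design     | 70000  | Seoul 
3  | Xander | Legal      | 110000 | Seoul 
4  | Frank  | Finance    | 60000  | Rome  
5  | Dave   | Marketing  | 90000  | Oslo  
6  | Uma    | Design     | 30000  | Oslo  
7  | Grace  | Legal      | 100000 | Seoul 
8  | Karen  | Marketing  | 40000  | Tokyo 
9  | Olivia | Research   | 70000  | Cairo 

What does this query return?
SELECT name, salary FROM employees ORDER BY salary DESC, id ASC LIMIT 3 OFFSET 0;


Sort by salary DESC (id ASC tiebreak), then skip 0 and take 3
Rows 1 through 3

3 rows:
Xander, 110000
Grace, 100000
Dave, 90000


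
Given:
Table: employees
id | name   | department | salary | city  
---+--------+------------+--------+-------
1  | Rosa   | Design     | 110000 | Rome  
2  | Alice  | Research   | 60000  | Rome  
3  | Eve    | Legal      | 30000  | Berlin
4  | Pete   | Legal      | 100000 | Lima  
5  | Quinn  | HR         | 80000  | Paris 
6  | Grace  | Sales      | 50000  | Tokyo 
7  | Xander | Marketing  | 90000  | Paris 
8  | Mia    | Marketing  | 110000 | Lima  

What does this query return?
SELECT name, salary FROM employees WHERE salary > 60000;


Filtering: salary > 60000
Matching: 5 rows

5 rows:
Rosa, 110000
Pete, 100000
Quinn, 80000
Xander, 90000
Mia, 110000


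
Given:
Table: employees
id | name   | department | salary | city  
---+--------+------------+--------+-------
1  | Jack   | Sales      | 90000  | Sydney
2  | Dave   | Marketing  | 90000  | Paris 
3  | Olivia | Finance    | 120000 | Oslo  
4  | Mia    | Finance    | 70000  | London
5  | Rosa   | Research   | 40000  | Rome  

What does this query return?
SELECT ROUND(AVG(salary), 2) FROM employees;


SUM(salary) = 410000
COUNT = 5
ROUND(AVG, 2) = ROUND(410000 / 5, 2) = 82000.0

82000.0


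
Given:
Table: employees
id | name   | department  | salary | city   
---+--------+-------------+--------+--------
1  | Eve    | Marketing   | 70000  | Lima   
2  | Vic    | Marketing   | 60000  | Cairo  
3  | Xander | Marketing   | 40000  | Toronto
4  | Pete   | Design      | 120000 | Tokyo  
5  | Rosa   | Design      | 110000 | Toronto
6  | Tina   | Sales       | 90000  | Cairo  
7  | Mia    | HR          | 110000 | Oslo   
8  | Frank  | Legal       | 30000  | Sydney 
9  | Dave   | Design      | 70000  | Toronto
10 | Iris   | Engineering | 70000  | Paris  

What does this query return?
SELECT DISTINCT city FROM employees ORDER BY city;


All 'city' values (row order): Lima, Cairo, Toronto, Tokyo, Toronto, Cairo, Oslo, Sydney, Toronto, Paris
Removing duplicates leaves 7 unique value(s).

7 values:
Cairo
Lima
Oslo
Paris
Sydney
Tokyo
Toronto


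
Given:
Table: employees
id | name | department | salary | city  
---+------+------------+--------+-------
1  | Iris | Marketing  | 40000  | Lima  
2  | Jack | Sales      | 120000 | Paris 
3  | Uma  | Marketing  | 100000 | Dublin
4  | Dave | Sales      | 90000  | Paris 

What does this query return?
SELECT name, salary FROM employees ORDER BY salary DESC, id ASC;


Sorting by salary DESC, then id ASC for ties

4 rows:
Jack, 120000
Uma, 100000
Dave, 90000
Iris, 40000


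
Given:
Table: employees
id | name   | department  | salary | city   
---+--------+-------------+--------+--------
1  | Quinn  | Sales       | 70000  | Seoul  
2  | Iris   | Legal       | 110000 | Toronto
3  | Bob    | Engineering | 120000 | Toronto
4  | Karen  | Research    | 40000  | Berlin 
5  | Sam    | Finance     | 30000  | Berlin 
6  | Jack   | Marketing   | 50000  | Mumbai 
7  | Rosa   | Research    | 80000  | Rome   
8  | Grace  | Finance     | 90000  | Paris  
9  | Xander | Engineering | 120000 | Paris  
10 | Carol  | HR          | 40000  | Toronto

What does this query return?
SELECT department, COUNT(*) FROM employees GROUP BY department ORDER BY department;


Assigning each row to its department group:
  Quinn -> Sales
  Iris -> Legal
  Bob -> Engineering
  Karen -> Research
  Sam -> Finance
  Jack -> Marketing
  Rosa -> Research
  Grace -> Finance
  Xander -> Engineering
  Carol -> HR


7 groups:
Engineering, 2
Finance, 2
HR, 1
Legal, 1
Marketing, 1
Research, 2
Sales, 1


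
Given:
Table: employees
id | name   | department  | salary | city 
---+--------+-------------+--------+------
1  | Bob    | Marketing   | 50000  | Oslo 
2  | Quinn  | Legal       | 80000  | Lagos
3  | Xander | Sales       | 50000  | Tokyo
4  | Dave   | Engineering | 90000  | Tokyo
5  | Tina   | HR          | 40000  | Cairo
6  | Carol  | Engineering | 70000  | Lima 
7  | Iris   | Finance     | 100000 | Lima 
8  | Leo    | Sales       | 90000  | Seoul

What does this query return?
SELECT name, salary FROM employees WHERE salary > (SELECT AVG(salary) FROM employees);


Subquery: AVG(salary) = 71250.0
Filtering: salary > 71250.0
  Quinn (80000) -> MATCH
  Dave (90000) -> MATCH
  Iris (100000) -> MATCH
  Leo (90000) -> MATCH


4 rows:
Quinn, 80000
Dave, 90000
Iris, 100000
Leo, 90000


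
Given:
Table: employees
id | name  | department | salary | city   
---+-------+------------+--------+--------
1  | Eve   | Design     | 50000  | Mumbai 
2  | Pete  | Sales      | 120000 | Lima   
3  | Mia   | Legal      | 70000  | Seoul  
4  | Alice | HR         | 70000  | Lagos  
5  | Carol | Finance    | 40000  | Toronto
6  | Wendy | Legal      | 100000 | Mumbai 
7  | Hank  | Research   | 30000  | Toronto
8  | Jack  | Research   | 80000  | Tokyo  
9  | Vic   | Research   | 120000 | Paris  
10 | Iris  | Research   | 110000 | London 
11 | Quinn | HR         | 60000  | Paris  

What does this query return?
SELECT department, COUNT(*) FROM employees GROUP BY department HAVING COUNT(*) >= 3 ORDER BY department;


Groups with count >= 3:
  Research: 4 -> PASS
  Design: 1 -> filtered out
  Finance: 1 -> filtered out
  HR: 2 -> filtered out
  Legal: 2 -> filtered out
  Sales: 1 -> filtered out


1 groups:
Research, 4


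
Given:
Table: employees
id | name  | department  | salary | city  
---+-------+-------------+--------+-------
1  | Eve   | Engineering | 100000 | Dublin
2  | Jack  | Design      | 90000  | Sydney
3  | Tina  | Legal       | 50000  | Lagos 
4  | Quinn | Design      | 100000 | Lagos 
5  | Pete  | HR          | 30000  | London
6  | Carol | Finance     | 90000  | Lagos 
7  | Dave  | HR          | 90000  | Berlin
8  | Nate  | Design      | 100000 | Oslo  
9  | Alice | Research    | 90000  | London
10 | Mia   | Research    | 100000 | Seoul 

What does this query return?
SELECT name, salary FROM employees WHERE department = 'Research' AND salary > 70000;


Filtering: department = 'Research' AND salary > 70000
Matching: 2 rows

2 rows:
Alice, 90000
Mia, 100000


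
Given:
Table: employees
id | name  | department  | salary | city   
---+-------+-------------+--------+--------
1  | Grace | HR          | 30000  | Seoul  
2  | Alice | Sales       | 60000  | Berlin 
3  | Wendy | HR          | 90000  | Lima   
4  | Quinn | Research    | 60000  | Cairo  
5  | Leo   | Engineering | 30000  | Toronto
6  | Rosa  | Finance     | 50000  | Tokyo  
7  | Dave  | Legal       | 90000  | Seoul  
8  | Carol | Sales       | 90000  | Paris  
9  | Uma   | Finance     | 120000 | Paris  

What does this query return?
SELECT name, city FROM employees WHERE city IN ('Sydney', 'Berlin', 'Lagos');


Filtering: city IN ('Sydney', 'Berlin', 'Lagos')
Matching: 1 rows

1 rows:
Alice, Berlin


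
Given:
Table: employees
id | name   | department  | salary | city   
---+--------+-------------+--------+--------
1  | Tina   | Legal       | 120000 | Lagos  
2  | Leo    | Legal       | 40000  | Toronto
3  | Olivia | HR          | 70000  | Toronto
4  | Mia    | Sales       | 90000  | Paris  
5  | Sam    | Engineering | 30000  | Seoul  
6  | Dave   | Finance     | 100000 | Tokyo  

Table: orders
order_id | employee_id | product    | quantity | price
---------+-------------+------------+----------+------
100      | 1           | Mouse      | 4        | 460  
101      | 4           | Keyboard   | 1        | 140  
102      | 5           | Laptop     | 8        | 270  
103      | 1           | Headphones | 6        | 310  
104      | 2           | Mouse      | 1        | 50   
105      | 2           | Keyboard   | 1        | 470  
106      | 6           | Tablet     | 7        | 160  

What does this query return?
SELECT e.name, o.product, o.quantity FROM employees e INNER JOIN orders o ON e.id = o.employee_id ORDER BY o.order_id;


Joining employees.id = orders.employee_id:
  employee Tina (id=1) -> order Mouse
  employee Mia (id=4) -> order Keyboard
  employee Sam (id=5) -> order Laptop
  employee Tina (id=1) -> order Headphones
  employee Leo (id=2) -> order Mouse
  employee Leo (id=2) -> order Keyboard
  employee Dave (id=6) -> order Tablet


7 rows:
Tina, Mouse, 4
Mia, Keyboard, 1
Sam, Laptop, 8
Tina, Headphones, 6
Leo, Mouse, 1
Leo, Keyboard, 1
Dave, Tablet, 7


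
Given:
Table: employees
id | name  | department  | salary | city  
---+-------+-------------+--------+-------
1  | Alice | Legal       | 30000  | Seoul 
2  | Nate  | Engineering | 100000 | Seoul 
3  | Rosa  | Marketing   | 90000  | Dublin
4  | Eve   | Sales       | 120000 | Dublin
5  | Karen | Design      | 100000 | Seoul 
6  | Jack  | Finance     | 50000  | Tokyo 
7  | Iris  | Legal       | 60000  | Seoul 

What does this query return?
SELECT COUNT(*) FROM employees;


COUNT(*) counts all rows

7


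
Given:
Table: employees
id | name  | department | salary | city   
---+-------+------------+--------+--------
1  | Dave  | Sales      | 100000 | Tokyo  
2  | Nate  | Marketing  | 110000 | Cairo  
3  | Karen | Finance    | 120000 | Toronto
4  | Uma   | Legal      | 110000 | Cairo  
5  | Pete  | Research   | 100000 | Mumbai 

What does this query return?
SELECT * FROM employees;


SELECT * returns all 5 rows with all columns

5 rows:
1, Dave, Sales, 100000, Tokyo
2, Nate, Marketing, 110000, Cairo
3, Karen, Finance, 120000, Toronto
4, Uma, Legal, 110000, Cairo
5, Pete, Research, 100000, Mumbai


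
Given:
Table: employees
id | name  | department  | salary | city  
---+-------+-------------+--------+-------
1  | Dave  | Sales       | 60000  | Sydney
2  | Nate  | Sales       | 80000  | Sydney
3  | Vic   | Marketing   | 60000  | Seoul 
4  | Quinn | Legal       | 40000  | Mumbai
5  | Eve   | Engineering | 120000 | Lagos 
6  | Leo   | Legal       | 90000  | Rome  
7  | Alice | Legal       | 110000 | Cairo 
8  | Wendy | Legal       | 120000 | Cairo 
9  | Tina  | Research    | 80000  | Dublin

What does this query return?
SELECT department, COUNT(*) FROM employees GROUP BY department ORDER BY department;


Assigning each row to its department group:
  Dave -> Sales
  Nate -> Sales
  Vic -> Marketing
  Quinn -> Legal
  Eve -> Engineering
  Leo -> Legal
  Alice -> Legal
  Wendy -> Legal
  Tina -> Research


5 groups:
Engineering, 1
Legal, 4
Marketing, 1
Research, 1
Sales, 2


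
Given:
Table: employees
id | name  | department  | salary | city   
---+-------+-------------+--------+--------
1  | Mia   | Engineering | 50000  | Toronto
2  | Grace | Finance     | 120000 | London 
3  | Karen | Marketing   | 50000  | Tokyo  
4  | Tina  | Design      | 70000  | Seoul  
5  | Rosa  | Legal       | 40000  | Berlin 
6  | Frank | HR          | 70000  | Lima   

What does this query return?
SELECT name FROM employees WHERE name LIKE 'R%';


LIKE 'R%' matches names starting with 'R'
Matching: 1

1 rows:
Rosa


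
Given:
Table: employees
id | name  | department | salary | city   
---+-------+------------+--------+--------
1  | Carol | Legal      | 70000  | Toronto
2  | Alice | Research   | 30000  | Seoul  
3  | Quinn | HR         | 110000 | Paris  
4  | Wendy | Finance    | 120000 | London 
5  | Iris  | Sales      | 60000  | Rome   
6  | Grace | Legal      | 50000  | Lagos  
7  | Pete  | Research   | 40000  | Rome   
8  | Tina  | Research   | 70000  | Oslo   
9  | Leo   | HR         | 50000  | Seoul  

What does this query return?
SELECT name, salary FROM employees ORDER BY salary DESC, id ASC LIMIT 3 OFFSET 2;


Sort by salary DESC (id ASC tiebreak), then skip 2 and take 3
Rows 3 through 5

3 rows:
Carol, 70000
Tina, 70000
Iris, 60000


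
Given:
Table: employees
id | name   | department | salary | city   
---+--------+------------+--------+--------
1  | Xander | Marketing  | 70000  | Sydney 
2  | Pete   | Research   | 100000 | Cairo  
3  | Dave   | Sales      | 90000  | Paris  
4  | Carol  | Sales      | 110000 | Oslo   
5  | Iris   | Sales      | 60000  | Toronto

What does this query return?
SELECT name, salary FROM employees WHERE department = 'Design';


Filtering: department = 'Design'
Matching rows: 0

Empty result set (0 rows)


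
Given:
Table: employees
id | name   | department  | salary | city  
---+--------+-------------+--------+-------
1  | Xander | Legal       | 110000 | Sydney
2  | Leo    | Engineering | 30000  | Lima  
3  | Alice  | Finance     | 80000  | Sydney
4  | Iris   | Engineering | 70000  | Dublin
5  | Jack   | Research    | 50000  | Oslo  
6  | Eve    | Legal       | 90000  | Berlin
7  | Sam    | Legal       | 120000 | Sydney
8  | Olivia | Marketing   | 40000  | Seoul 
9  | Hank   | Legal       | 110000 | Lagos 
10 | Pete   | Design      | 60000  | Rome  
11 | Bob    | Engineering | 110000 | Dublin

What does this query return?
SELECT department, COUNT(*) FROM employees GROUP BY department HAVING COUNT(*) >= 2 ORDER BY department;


Groups with count >= 2:
  Engineering: 3 -> PASS
  Legal: 4 -> PASS
  Design: 1 -> filtered out
  Finance: 1 -> filtered out
  Marketing: 1 -> filtered out
  Research: 1 -> filtered out


2 groups:
Engineering, 3
Legal, 4


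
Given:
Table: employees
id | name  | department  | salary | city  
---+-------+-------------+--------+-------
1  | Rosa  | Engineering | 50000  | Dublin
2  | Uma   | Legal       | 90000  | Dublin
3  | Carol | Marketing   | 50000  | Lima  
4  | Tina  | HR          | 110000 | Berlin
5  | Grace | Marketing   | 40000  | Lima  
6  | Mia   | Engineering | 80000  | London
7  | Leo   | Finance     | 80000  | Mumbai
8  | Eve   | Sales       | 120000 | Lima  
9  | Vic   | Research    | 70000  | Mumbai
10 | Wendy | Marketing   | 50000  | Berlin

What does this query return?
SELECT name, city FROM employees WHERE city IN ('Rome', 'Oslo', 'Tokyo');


Filtering: city IN ('Rome', 'Oslo', 'Tokyo')
Matching: 0 rows

Empty result set (0 rows)


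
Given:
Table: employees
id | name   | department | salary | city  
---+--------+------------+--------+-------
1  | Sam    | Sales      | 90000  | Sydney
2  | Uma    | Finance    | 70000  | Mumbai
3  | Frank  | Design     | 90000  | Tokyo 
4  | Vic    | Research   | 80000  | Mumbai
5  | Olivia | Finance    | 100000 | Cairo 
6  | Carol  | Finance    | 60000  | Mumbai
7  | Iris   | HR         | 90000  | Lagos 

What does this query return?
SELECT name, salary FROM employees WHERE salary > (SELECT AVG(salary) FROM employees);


Subquery: AVG(salary) = 82857.14
Filtering: salary > 82857.14
  Sam (90000) -> MATCH
  Frank (90000) -> MATCH
  Olivia (100000) -> MATCH
  Iris (90000) -> MATCH


4 rows:
Sam, 90000
Frank, 90000
Olivia, 100000
Iris, 90000


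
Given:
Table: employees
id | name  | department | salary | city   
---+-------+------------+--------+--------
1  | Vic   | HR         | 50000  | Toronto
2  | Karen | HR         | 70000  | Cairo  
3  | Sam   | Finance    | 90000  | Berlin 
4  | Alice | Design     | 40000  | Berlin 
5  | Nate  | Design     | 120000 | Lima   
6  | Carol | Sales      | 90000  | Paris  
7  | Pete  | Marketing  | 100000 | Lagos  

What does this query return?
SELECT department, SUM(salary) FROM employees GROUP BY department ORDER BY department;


Summing salary within each department:
  Design: 40000 + 120000 = 160000
  Finance: 90000 = 90000
  HR: 50000 + 70000 = 120000
  Marketing: 100000 = 100000
  Sales: 90000 = 90000


5 groups:
Design, 160000
Finance, 90000
HR, 120000
Marketing, 100000
Sales, 90000


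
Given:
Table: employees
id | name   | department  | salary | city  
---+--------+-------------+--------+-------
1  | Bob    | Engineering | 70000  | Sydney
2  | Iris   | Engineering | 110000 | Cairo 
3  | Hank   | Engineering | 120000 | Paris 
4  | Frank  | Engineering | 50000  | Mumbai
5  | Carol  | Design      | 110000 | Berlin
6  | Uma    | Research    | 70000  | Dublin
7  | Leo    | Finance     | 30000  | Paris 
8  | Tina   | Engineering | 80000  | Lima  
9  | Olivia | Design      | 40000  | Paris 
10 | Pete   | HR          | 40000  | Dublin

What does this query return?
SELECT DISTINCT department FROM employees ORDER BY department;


All 'department' values (row order): Engineering, Engineering, Engineering, Engineering, Design, Research, Finance, Engineering, Design, HR
Removing duplicates leaves 5 unique value(s).

5 values:
Design
Engineering
Finance
HR
Research


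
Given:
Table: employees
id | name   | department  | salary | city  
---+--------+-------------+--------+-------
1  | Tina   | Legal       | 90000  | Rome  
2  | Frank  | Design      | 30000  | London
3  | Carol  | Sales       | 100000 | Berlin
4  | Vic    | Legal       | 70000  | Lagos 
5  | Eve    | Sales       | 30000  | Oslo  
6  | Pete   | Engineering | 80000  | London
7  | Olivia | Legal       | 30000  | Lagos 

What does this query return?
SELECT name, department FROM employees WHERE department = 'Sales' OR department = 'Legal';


Filtering: department = 'Sales' OR 'Legal'
Matching: 5 rows

5 rows:
Tina, Legal
Carol, Sales
Vic, Legal
Eve, Sales
Olivia, Legal


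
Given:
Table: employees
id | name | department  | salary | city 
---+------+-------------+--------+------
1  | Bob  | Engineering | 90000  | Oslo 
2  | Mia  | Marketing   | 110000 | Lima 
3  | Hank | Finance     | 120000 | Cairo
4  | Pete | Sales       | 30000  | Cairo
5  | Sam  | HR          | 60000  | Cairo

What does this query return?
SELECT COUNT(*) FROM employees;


COUNT(*) counts all rows

5


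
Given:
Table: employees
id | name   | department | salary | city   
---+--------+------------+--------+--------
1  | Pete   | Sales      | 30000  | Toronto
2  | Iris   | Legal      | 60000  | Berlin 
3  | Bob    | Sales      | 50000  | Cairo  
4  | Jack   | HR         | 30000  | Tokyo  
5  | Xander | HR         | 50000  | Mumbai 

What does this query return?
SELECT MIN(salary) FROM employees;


Salaries: 30000, 60000, 50000, 30000, 50000
MIN = 30000

30000


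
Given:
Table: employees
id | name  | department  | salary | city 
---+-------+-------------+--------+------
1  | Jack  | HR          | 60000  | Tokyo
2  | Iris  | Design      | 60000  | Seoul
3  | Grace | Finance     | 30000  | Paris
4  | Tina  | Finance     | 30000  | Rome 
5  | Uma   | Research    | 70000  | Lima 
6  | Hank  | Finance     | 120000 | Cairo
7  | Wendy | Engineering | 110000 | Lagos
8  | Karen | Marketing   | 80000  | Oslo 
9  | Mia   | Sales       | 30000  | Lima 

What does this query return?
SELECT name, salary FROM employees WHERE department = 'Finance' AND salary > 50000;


Filtering: department = 'Finance' AND salary > 50000
Matching: 1 rows

1 rows:
Hank, 120000


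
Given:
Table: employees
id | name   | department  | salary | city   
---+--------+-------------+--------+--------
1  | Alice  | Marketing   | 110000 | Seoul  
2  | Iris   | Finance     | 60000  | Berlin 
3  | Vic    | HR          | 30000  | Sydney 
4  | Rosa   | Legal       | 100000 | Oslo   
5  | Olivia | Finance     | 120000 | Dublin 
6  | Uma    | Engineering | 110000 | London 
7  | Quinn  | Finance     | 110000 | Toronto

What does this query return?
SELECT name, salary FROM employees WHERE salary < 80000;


Filtering: salary < 80000
Matching: 2 rows

2 rows:
Iris, 60000
Vic, 30000


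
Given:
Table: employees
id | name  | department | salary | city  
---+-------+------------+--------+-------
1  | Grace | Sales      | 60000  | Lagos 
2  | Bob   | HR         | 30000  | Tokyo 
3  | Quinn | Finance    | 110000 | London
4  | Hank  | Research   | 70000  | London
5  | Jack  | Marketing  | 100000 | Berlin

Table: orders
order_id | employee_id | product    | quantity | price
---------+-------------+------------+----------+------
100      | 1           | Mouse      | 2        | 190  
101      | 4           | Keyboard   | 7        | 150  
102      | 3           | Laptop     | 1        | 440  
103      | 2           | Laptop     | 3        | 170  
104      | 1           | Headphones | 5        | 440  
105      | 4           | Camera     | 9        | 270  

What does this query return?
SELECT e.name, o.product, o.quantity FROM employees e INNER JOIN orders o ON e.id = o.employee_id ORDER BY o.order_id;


Joining employees.id = orders.employee_id:
  employee Grace (id=1) -> order Mouse
  employee Hank (id=4) -> order Keyboard
  employee Quinn (id=3) -> order Laptop
  employee Bob (id=2) -> order Laptop
  employee Grace (id=1) -> order Headphones
  employee Hank (id=4) -> order Camera


6 rows:
Grace, Mouse, 2
Hank, Keyboard, 7
Quinn, Laptop, 1
Bob, Laptop, 3
Grace, Headphones, 5
Hank, Camera, 9


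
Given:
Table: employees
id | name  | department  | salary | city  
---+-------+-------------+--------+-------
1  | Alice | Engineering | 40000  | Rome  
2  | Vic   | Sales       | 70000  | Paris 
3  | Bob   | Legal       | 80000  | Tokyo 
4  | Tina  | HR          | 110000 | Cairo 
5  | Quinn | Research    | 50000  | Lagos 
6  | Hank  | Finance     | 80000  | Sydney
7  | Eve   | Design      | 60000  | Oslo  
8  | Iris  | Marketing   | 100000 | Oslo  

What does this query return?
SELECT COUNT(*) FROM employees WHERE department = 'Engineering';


Counting rows where department = 'Engineering'
  Alice -> MATCH


1


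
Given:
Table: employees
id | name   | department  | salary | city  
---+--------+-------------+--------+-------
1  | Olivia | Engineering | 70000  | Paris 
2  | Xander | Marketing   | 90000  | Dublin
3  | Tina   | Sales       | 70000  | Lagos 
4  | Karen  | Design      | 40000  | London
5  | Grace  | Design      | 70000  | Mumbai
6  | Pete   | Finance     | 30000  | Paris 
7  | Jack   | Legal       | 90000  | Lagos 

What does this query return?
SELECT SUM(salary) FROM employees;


SUM(salary) = 70000 + 90000 + 70000 + 40000 + 70000 + 30000 + 90000 = 460000

460000


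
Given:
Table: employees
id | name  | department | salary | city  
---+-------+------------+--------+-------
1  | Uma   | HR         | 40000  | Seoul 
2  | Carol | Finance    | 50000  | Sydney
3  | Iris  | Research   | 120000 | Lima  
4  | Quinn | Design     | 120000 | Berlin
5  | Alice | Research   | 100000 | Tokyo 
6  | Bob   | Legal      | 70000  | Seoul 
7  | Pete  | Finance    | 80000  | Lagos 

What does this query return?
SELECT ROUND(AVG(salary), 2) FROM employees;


SUM(salary) = 580000
COUNT = 7
ROUND(AVG, 2) = ROUND(580000 / 7, 2) = 82857.14

82857.14


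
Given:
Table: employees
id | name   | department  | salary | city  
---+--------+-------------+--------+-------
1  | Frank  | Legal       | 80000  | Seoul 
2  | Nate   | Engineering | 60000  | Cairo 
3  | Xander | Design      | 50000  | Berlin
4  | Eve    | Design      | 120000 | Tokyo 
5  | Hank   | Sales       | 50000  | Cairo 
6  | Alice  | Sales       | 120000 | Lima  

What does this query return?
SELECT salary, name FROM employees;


Projecting columns: salary, name

6 rows:
80000, Frank
60000, Nate
50000, Xander
120000, Eve
50000, Hank
120000, Alice


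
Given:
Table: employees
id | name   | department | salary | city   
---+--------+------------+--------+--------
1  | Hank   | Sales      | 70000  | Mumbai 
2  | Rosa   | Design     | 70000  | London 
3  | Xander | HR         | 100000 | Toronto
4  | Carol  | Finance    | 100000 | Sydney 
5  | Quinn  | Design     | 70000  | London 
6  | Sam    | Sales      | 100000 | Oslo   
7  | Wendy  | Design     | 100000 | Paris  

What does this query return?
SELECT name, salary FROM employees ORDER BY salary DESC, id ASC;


Sorting by salary DESC, then id ASC for ties

7 rows:
Xander, 100000
Carol, 100000
Sam, 100000
Wendy, 100000
Hank, 70000
Rosa, 70000
Quinn, 70000


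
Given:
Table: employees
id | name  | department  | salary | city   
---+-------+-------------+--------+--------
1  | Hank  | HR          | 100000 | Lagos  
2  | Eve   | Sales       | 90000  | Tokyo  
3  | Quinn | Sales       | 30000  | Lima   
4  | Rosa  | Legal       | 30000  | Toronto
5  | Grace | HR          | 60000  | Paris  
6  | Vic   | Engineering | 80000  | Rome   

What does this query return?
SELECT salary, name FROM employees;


Projecting columns: salary, name

6 rows:
100000, Hank
90000, Eve
30000, Quinn
30000, Rosa
60000, Grace
80000, Vic


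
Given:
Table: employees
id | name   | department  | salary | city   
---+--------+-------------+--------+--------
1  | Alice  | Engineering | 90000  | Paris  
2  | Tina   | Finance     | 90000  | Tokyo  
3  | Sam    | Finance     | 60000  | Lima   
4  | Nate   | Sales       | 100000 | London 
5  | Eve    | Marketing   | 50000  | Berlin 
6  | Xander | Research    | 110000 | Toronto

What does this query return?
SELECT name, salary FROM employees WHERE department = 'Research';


Filtering: department = 'Research'
Matching rows: 1

1 rows:
Xander, 110000


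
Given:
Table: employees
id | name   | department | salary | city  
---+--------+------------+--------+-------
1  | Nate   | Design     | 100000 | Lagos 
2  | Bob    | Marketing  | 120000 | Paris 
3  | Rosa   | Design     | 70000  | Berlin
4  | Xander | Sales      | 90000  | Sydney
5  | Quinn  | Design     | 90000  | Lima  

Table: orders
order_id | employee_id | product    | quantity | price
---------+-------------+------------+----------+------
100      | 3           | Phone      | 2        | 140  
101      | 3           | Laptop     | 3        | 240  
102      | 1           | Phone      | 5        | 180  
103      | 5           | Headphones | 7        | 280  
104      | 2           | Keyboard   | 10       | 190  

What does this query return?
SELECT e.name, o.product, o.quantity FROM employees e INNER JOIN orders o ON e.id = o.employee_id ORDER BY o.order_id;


Joining employees.id = orders.employee_id:
  employee Rosa (id=3) -> order Phone
  employee Rosa (id=3) -> order Laptop
  employee Nate (id=1) -> order Phone
  employee Quinn (id=5) -> order Headphones
  employee Bob (id=2) -> order Keyboard


5 rows:
Rosa, Phone, 2
Rosa, Laptop, 3
Nate, Phone, 5
Quinn, Headphones, 7
Bob, Keyboard, 10


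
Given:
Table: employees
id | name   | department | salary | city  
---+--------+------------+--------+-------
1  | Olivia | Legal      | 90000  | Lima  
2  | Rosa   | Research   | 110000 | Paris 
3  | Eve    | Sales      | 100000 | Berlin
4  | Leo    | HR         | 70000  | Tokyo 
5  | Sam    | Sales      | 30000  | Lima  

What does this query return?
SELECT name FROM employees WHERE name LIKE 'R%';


LIKE 'R%' matches names starting with 'R'
Matching: 1

1 rows:
Rosa


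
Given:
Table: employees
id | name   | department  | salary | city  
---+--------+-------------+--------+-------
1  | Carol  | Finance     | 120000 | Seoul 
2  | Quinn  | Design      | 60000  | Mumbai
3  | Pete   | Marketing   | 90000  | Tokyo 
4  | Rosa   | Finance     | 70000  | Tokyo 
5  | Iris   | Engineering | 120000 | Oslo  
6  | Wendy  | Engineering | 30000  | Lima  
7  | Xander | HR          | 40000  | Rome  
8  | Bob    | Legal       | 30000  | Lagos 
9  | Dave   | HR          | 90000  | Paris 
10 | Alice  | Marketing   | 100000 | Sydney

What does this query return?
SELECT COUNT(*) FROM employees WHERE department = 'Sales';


Counting rows where department = 'Sales'


0


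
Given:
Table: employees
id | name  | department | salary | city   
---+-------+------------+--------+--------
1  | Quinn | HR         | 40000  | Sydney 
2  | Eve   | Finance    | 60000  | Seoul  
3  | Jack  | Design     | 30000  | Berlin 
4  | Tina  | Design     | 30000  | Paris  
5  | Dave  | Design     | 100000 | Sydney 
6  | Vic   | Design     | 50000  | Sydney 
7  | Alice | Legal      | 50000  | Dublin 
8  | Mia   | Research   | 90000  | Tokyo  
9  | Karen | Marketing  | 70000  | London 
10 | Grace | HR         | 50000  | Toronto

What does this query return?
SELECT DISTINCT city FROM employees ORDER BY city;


All 'city' values (row order): Sydney, Seoul, Berlin, Paris, Sydney, Sydney, Dublin, Tokyo, London, Toronto
Removing duplicates leaves 8 unique value(s).

8 values:
Berlin
Dublin
London
Paris
Seoul
Sydney
Tokyo
Toronto


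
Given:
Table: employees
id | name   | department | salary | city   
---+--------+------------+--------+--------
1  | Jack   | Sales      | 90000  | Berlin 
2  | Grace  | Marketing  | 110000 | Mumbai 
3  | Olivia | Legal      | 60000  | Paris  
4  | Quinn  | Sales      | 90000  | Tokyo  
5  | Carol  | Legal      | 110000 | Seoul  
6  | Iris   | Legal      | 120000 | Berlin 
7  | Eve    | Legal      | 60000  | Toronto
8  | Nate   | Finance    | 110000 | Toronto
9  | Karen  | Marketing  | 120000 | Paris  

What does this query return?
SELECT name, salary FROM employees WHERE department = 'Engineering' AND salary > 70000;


Filtering: department = 'Engineering' AND salary > 70000
Matching: 0 rows

Empty result set (0 rows)


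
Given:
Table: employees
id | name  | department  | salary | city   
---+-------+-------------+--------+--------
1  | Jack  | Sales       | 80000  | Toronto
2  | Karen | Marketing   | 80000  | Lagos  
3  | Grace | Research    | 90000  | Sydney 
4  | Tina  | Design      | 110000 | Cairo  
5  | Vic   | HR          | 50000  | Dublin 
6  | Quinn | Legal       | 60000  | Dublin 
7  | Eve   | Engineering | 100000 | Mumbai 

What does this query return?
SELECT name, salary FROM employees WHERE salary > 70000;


Filtering: salary > 70000
Matching: 5 rows

5 rows:
Jack, 80000
Karen, 80000
Grace, 90000
Tina, 110000
Eve, 100000


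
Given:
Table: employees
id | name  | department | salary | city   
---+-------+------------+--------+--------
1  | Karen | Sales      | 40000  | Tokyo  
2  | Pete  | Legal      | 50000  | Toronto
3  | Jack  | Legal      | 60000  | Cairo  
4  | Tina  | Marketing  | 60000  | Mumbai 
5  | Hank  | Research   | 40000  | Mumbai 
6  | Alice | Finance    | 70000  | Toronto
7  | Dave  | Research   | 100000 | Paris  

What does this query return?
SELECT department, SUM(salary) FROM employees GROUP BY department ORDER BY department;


Summing salary within each department:
  Finance: 70000 = 70000
  Legal: 50000 + 60000 = 110000
  Marketing: 60000 = 60000
  Research: 40000 + 100000 = 140000
  Sales: 40000 = 40000


5 groups:
Finance, 70000
Legal, 110000
Marketing, 60000
Research, 140000
Sales, 40000


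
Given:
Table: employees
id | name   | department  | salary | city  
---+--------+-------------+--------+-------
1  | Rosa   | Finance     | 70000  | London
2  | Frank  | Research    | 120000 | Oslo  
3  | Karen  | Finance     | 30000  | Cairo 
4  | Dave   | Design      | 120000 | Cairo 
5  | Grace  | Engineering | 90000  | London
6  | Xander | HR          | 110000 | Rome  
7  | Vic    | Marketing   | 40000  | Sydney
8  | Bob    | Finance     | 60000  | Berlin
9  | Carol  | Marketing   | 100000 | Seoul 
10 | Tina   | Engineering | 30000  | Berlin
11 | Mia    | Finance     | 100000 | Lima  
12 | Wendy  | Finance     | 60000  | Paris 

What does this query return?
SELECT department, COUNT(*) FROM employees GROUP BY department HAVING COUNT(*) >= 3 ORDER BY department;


Groups with count >= 3:
  Finance: 5 -> PASS
  Design: 1 -> filtered out
  Engineering: 2 -> filtered out
  HR: 1 -> filtered out
  Marketing: 2 -> filtered out
  Research: 1 -> filtered out


1 groups:
Finance, 5
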